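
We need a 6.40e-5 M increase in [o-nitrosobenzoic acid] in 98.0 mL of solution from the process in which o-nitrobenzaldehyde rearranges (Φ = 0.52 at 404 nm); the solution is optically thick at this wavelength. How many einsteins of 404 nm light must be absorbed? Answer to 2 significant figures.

1.2e-5 einstein

Product: (6.40e-5 M)(0.098 L) = 6.272e-6 mol.
Photons that must be absorbed: 6.272e-6 / 0.52 = 1.206e-5 mol.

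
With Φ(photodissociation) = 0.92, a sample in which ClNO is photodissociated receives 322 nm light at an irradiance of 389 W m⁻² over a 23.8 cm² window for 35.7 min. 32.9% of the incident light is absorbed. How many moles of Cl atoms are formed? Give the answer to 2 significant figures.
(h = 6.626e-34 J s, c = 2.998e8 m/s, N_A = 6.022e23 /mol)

0.0016 mol

Photon energy at 322 nm: hc/λ = (6.626e-34)(2.998e8)/(322e-9) = 6.169e-19 J.
Energy delivered: (389 W m⁻²)(23.8e-4 m²)(2142 s) = 1983 J.
Photons incident: 1983 / 6.169e-19 = 3.214e21, i.e. 3.214e21/6.022e23 = 0.005337 mol.
Photons absorbed: 0.329 × 0.005337 = 0.001756 mol.
Product: Φ × n_abs = 0.92 × 0.001756 = 0.001616 mol.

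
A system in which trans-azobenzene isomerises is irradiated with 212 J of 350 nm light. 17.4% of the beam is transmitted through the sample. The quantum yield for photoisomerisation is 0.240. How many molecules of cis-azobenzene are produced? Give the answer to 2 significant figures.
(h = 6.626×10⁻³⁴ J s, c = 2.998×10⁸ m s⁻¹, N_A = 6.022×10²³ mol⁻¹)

7.4×10¹⁹ molecules

Photon energy at 350 nm: hc/λ = (6.626×10⁻³⁴)(2.998×10⁸)/(350×10⁻⁹) = 5.676×10⁻¹⁹ J.
Photons incident: 212 / 5.676×10⁻¹⁹ = 3.735×10²⁰, i.e. 3.735×10²⁰/6.022×10²³ = 6.202×10⁻⁴ mol.
Fraction absorbed: 1 − 17.4/100 = 0.8260.
Photons absorbed: 0.8260 × 6.202×10⁻⁴ = 5.123×10⁻⁴ mol.
Product: Φ × n_abs = 0.240 × 5.123×10⁻⁴ = 1.230×10⁻⁴ mol.
As a count: 1.230×10⁻⁴ × 6.022×10²³ = 7.4×10¹⁹.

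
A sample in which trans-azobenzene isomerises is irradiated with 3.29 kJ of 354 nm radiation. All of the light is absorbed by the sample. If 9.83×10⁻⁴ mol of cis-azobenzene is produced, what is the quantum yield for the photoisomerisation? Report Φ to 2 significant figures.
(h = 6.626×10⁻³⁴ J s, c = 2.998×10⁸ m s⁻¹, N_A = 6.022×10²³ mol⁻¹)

Φ = 0.10

Photon energy at 354 nm: hc/λ = (6.626×10⁻³⁴)(2.998×10⁸)/(354×10⁻⁹) = 5.612×10⁻¹⁹ J.
Incident energy: 3.29 kJ = 3290 J.
Photons incident: 3290 / 5.612×10⁻¹⁹ = 5.862×10²¹, i.e. 5.862×10²¹/6.022×10²³ = 0.009734 mol.
Φ = 9.83×10⁻⁴ mol / 0.009734 mol photons = 0.10.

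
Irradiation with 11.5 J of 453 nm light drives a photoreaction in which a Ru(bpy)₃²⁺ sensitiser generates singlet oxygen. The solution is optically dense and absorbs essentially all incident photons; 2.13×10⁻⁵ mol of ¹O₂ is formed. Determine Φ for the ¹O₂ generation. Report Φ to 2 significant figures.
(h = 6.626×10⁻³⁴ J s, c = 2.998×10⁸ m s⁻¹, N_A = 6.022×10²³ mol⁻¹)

Photon energy at 453 nm: hc/λ = (6.626×10⁻³⁴)(2.998×10⁸)/(453×10⁻⁹) = 4.385×10⁻¹⁹ J.
Photons incident: 11.5 / 4.385×10⁻¹⁹ = 2.623×10¹⁹, i.e. 2.623×10¹⁹/6.022×10²³ = 4.356×10⁻⁵ mol.
Φ = 2.13×10⁻⁵ mol / 4.356×10⁻⁵ mol photons = 0.49.

Φ = 0.49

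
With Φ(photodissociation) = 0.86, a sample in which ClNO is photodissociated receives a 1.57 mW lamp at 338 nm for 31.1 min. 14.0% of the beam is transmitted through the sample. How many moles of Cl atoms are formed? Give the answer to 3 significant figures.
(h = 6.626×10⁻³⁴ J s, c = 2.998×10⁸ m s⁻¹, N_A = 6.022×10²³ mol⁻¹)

Photon energy at 338 nm: hc/λ = (6.626×10⁻³⁴)(2.998×10⁸)/(338×10⁻⁹) = 5.877×10⁻¹⁹ J.
Energy delivered: (1.57 mW)(1866 s) = 2.930 J.
Photons incident: 2.930 / 5.877×10⁻¹⁹ = 4.986×10¹⁸, i.e. 4.986×10¹⁸/6.022×10²³ = 8.280×10⁻⁶ mol.
Fraction absorbed: 1 − 14.0/100 = 0.8600.
Photons absorbed: 0.8600 × 8.280×10⁻⁶ = 7.121×10⁻⁶ mol.
Product: Φ × n_abs = 0.86 × 7.121×10⁻⁶ = 6.124×10⁻⁶ mol.

6.12×10⁻⁶ mol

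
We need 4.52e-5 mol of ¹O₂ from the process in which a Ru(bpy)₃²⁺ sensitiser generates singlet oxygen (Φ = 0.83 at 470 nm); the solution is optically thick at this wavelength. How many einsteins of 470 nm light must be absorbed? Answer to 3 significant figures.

Photons that must be absorbed: 4.52e-5 / 0.83 = 5.446e-5 mol.

5.45e-5 einstein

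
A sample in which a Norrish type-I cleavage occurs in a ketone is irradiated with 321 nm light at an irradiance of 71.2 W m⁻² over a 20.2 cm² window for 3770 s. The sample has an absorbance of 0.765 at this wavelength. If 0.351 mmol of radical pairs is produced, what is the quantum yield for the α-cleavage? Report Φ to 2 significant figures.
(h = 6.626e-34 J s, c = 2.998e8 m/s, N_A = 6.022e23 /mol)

Φ = 0.29

Product: 0.351 mmol = 3.51e-4 mol.
Photon energy at 321 nm: hc/λ = (6.626e-34)(2.998e8)/(321e-9) = 6.188e-19 J.
Energy delivered: (71.2 W m⁻²)(20.2e-4 m²)(3770 s) = 542.2 J.
Photons incident: 542.2 / 6.188e-19 = 8.762e20, i.e. 8.762e20/6.022e23 = 0.001455 mol.
Fraction absorbed: 1 − 10^(−0.765) = 0.8282.
Photons absorbed: 0.8282 × 0.001455 = 0.001205 mol.
Φ = 3.51e-4 mol / 0.001205 mol photons = 0.29.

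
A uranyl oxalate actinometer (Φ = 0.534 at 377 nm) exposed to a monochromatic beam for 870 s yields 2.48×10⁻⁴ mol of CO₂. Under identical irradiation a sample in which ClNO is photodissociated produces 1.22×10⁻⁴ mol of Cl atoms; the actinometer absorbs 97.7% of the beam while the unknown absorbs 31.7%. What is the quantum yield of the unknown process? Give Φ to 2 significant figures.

Photons absorbed by the actinometer: 2.48×10⁻⁴ / 0.534 = 4.644×10⁻⁴ mol.
Incident flux: 4.644×10⁻⁴ / 0.977 = 4.753×10⁻⁴ einstein.
Absorbed by unknown: 0.317 × 4.753×10⁻⁴ = 1.507×10⁻⁴ mol.
Φ(unknown) = 1.22×10⁻⁴ / 1.507×10⁻⁴ = 0.81.

Φ = 0.81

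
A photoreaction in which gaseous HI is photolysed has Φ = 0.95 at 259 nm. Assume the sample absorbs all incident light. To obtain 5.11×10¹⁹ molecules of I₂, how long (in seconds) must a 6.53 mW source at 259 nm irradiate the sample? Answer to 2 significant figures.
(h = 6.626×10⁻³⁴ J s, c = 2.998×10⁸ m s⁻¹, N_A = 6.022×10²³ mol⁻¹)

t ≈ 6300 s

Product: 5.11×10¹⁹ / 6.022×10²³ = 8.486×10⁻⁵ mol.
Photons that must be absorbed: 8.486×10⁻⁵ / 0.95 = 8.933×10⁻⁵ mol.
Photon energy: hc/λ = 7.670×10⁻¹⁹ J; per mole, 4.619×10⁵ J mol⁻¹.
Energy required: 8.933×10⁻⁵ × 4.619×10⁵ = 41.26 J.
Time: 41.26 J / 0.00653 W = 6300 s.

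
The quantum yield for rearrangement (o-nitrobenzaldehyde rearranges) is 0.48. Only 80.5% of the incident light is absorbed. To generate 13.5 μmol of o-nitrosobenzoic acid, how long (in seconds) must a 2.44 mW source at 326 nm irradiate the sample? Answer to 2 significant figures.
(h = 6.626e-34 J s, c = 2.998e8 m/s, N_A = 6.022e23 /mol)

t ≈ 5300 s

Product: 13.5 μmol = 1.35e-5 mol.
Photons that must be absorbed: 1.35e-5 / 0.48 = 2.813e-5 mol.
Incident photons needed: 2.813e-5 / 0.805 = 3.494e-5 mol.
Photon energy: hc/λ = 6.093e-19 J; per mole, 3.669e5 J mol⁻¹.
Energy required: 3.494e-5 × 3.669e5 = 12.82 J.
Time: 12.82 J / 0.00244 W = 5300 s.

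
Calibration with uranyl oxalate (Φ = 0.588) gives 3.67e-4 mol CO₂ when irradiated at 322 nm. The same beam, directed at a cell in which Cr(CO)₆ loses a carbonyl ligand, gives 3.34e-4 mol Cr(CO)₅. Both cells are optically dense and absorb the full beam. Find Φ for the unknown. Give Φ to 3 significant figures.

Photons absorbed by the actinometer: 3.67e-4 / 0.588 = 6.241e-4 mol.
Φ(unknown) = 3.34e-4 / 6.241e-4 = 0.535.

Φ = 0.535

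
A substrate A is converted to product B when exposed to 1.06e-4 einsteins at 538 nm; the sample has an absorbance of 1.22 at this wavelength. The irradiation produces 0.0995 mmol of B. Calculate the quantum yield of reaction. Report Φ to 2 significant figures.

Φ = 1.0

Product: 0.0995 mmol = 9.95e-5 mol.
Fraction absorbed: 1 − 10^(−1.22) = 0.9397.
Photons absorbed: 0.9397 × 1.06e-4 = 9.961e-5 mol.
Φ = 9.95e-5 mol / 9.961e-5 mol photons = 1.0.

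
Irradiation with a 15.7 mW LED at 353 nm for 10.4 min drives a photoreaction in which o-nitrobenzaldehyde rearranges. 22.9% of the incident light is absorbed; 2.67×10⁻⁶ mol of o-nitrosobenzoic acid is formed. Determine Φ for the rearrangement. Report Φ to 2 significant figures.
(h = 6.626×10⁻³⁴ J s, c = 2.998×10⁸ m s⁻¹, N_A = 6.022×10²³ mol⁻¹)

Φ = 0.40

Photon energy at 353 nm: hc/λ = (6.626×10⁻³⁴)(2.998×10⁸)/(353×10⁻⁹) = 5.627×10⁻¹⁹ J.
Energy delivered: (15.7 mW)(624 s) = 9.797 J.
Photons incident: 9.797 / 5.627×10⁻¹⁹ = 1.741×10¹⁹, i.e. 1.741×10¹⁹/6.022×10²³ = 2.891×10⁻⁵ mol.
Photons absorbed: 0.229 × 2.891×10⁻⁵ = 6.620×10⁻⁶ mol.
Φ = 2.67×10⁻⁶ mol / 6.620×10⁻⁶ mol photons = 0.40.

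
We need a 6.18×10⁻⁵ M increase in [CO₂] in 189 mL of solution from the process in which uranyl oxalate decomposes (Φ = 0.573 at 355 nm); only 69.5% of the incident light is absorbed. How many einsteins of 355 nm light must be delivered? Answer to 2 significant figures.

Product: (6.18×10⁻⁵ M)(0.189 L) = 1.168×10⁻⁵ mol.
Photons that must be absorbed: 1.168×10⁻⁵ / 0.573 = 2.038×10⁻⁵ mol.
Incident photons needed: 2.038×10⁻⁵ / 0.695 = 2.932×10⁻⁵ mol.

2.9×10⁻⁵ einstein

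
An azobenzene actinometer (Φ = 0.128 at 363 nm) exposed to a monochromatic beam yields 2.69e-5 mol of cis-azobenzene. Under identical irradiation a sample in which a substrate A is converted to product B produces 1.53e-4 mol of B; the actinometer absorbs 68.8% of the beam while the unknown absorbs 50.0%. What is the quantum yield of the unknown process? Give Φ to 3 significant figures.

Φ = 1.00

Photons absorbed by the actinometer: 2.69e-5 / 0.128 = 2.102e-4 mol.
Incident flux: 2.102e-4 / 0.688 = 3.055e-4 einstein.
Absorbed by unknown: 0.500 × 3.055e-4 = 1.528e-4 mol.
Φ(unknown) = 1.53e-4 / 1.528e-4 = 1.00.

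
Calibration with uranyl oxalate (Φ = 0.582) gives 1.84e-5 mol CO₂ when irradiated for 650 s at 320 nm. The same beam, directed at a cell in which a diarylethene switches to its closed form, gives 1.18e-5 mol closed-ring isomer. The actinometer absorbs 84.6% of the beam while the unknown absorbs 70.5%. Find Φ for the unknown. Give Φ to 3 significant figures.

Φ = 0.448

Photons absorbed by the actinometer: 1.84e-5 / 0.582 = 3.162e-5 mol.
Incident flux: 3.162e-5 / 0.846 = 3.738e-5 einstein.
Absorbed by unknown: 0.705 × 3.738e-5 = 2.635e-5 mol.
Φ(unknown) = 1.18e-5 / 2.635e-5 = 0.448.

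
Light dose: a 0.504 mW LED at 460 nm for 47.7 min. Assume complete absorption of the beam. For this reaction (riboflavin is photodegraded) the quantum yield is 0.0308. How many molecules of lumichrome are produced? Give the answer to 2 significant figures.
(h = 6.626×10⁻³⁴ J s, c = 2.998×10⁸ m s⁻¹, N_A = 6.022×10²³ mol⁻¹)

1.0×10¹⁷ molecules

Photon energy at 460 nm: hc/λ = (6.626×10⁻³⁴)(2.998×10⁸)/(460×10⁻⁹) = 4.318×10⁻¹⁹ J.
Energy delivered: (0.504 mW)(2862 s) = 1.442 J.
Photons incident: 1.442 / 4.318×10⁻¹⁹ = 3.340×10¹⁸, i.e. 3.340×10¹⁸/6.022×10²³ = 5.546×10⁻⁶ mol.
Product: Φ × n_abs = 0.0308 × 5.546×10⁻⁶ = 1.708×10⁻⁷ mol.
As a count: 1.708×10⁻⁷ × 6.022×10²³ = 1.0×10¹⁷.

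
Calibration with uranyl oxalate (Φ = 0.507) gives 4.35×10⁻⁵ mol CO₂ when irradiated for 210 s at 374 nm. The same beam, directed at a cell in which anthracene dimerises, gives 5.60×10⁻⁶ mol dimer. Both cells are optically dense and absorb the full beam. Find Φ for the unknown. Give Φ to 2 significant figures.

Photons absorbed by the actinometer: 4.35×10⁻⁵ / 0.507 = 8.580×10⁻⁵ mol.
Φ(unknown) = 5.60×10⁻⁶ / 8.580×10⁻⁵ = 0.065.

Φ = 0.065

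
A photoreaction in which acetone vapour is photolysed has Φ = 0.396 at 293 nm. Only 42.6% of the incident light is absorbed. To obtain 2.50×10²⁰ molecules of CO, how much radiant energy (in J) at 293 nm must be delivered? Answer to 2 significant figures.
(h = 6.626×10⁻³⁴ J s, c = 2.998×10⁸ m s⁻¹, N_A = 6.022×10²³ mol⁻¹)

1000 J

Product: 2.50×10²⁰ / 6.022×10²³ = 4.151×10⁻⁴ mol.
Photons that must be absorbed: 4.151×10⁻⁴ / 0.396 = 0.001048 mol.
Incident photons needed: 0.001048 / 0.426 = 0.002460 mol.
Photon energy: hc/λ = 6.780×10⁻¹⁹ J; per mole, 4.083×10⁵ J mol⁻¹.
Energy required: 0.002460 × 4.083×10⁵ = 1000 J.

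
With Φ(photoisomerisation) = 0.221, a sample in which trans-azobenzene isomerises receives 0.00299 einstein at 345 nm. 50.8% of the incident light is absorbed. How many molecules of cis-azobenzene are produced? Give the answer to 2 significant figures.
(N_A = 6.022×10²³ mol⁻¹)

2.0×10²⁰ molecules

Photons absorbed: 0.508 × 0.00299 = 0.001519 mol.
Product: Φ × n_abs = 0.221 × 0.001519 = 3.357×10⁻⁴ mol.
As a count: 3.357×10⁻⁴ × 6.022×10²³ = 2.0×10²⁰.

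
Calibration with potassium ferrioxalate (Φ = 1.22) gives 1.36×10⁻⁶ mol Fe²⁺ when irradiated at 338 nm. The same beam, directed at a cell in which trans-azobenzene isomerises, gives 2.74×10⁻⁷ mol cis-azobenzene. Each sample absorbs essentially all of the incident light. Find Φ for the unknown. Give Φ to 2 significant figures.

Photons absorbed by the actinometer: 1.36×10⁻⁶ / 1.22 = 1.115×10⁻⁶ mol.
Φ(unknown) = 2.74×10⁻⁷ / 1.115×10⁻⁶ = 0.25.

Φ = 0.25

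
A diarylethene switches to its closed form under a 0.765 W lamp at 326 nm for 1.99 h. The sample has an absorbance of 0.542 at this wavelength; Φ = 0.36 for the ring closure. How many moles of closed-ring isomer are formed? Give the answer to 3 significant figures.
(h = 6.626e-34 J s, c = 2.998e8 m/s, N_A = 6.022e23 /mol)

0.00383 mol

Photon energy at 326 nm: hc/λ = (6.626e-34)(2.998e8)/(326e-9) = 6.093e-19 J.
Energy delivered: (0.765 W)(7164 s) = 5480 J.
Photons incident: 5480 / 6.093e-19 = 8.994e21, i.e. 8.994e21/6.022e23 = 0.01494 mol.
Fraction absorbed: 1 − 10^(−0.542) = 0.7129.
Photons absorbed: 0.7129 × 0.01494 = 0.01065 mol.
Product: Φ × n_abs = 0.36 × 0.01065 = 0.003834 mol.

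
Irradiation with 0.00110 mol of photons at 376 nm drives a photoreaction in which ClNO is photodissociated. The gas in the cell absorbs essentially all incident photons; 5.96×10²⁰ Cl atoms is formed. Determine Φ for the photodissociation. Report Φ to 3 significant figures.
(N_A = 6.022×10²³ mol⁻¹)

Φ = 0.900

Product: 5.96×10²⁰ / 6.022×10²³ = 9.897×10⁻⁴ mol.
Φ = 9.897×10⁻⁴ mol / 0.00110 mol photons = 0.900.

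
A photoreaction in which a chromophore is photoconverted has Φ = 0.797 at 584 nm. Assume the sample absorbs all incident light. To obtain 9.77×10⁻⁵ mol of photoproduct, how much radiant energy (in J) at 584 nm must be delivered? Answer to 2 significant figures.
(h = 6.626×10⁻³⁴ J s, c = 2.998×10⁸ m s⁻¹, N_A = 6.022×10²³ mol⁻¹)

Photons that must be absorbed: 9.77×10⁻⁵ / 0.797 = 1.226×10⁻⁴ mol.
Photon energy: hc/λ = 3.401×10⁻¹⁹ J; per mole, 2.048×10⁵ J mol⁻¹.
Energy required: 1.226×10⁻⁴ × 2.048×10⁵ = 25 J.

25 J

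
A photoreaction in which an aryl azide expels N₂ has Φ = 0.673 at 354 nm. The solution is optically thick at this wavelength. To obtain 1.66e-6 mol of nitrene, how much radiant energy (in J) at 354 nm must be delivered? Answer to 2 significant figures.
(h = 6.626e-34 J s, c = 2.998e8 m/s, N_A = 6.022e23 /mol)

0.83 J

Photons that must be absorbed: 1.66e-6 / 0.673 = 2.467e-6 mol.
Photon energy: hc/λ = 5.612e-19 J; per mole, 3.380e5 J mol⁻¹.
Energy required: 2.467e-6 × 3.380e5 = 0.83 J.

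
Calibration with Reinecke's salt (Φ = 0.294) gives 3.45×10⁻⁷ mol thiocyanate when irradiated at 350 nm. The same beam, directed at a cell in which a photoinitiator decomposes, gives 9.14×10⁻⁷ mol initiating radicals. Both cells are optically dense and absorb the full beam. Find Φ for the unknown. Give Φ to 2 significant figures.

Φ = 0.78

Photons absorbed by the actinometer: 3.45×10⁻⁷ / 0.294 = 1.173×10⁻⁶ mol.
Φ(unknown) = 9.14×10⁻⁷ / 1.173×10⁻⁶ = 0.78.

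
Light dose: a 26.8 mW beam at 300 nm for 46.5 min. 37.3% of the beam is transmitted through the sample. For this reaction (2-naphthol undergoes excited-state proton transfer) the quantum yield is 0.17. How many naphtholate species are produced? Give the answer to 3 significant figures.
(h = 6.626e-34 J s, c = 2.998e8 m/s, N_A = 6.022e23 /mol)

1.20e19 species

Photon energy at 300 nm: hc/λ = (6.626e-34)(2.998e8)/(300e-9) = 6.622e-19 J.
Energy delivered: (26.8 mW)(2790 s) = 74.77 J.
Photons incident: 74.77 / 6.622e-19 = 1.129e20, i.e. 1.129e20/6.022e23 = 1.875e-4 mol.
Fraction absorbed: 1 − 37.3/100 = 0.6270.
Photons absorbed: 0.6270 × 1.875e-4 = 1.176e-4 mol.
Product: Φ × n_abs = 0.17 × 1.176e-4 = 1.999e-5 mol.
As a count: 1.999e-5 × 6.022e23 = 1.20e19.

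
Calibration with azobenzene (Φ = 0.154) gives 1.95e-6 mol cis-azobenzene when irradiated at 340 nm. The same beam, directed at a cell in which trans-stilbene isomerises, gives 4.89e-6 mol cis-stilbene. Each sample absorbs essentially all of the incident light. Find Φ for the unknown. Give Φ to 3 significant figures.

Photons absorbed by the actinometer: 1.95e-6 / 0.154 = 1.266e-5 mol.
Φ(unknown) = 4.89e-6 / 1.266e-5 = 0.386.

Φ = 0.386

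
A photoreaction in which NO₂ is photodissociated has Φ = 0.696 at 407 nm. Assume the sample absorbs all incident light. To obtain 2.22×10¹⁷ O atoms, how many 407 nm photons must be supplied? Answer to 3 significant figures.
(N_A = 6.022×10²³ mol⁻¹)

3.19×10¹⁷ photons

Product: 2.22×10¹⁷ / 6.022×10²³ = 3.686×10⁻⁷ mol.
Photons that must be absorbed: 3.686×10⁻⁷ / 0.696 = 5.296×10⁻⁷ mol.
Photon count: 5.296×10⁻⁷ × 6.022×10²³ = 3.19×10¹⁷.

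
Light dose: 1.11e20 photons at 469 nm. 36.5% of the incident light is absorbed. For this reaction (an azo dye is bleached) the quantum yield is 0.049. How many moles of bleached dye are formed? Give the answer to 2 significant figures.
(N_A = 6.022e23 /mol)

Moles of photons: 1.11e20 / 6.022e23 = 1.843e-4 mol.
Photons absorbed: 0.365 × 1.843e-4 = 6.727e-5 mol.
Product: Φ × n_abs = 0.049 × 6.727e-5 = 3.296e-6 mol.

3.3e-6 mol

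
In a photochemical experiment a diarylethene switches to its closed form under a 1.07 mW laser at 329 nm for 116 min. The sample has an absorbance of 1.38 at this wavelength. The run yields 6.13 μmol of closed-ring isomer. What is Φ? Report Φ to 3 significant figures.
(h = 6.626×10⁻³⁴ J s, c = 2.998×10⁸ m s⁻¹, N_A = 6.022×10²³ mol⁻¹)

Product: 6.13 μmol = 6.13×10⁻⁶ mol.
Photon energy at 329 nm: hc/λ = (6.626×10⁻³⁴)(2.998×10⁸)/(329×10⁻⁹) = 6.038×10⁻¹⁹ J.
Energy delivered: (1.07 mW)(6960 s) = 7.447 J.
Photons incident: 7.447 / 6.038×10⁻¹⁹ = 1.233×10¹⁹, i.e. 1.233×10¹⁹/6.022×10²³ = 2.047×10⁻⁵ mol.
Fraction absorbed: 1 − 10^(−1.38) = 0.9583.
Photons absorbed: 0.9583 × 2.047×10⁻⁵ = 1.962×10⁻⁵ mol.
Φ = 6.13×10⁻⁶ mol / 1.962×10⁻⁵ mol photons = 0.312.

Φ = 0.312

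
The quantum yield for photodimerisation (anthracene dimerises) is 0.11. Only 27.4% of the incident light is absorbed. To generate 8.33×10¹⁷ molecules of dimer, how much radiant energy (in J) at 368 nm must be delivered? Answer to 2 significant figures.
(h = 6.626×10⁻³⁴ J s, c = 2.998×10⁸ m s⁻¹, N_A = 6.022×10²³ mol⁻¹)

Product: 8.33×10¹⁷ / 6.022×10²³ = 1.383×10⁻⁶ mol.
Photons that must be absorbed: 1.383×10⁻⁶ / 0.11 = 1.257×10⁻⁵ mol.
Incident photons needed: 1.257×10⁻⁵ / 0.274 = 4.588×10⁻⁵ mol.
Photon energy: hc/λ = 5.398×10⁻¹⁹ J; per mole, 3.251×10⁵ J mol⁻¹.
Energy required: 4.588×10⁻⁵ × 3.251×10⁵ = 15 J.

15 J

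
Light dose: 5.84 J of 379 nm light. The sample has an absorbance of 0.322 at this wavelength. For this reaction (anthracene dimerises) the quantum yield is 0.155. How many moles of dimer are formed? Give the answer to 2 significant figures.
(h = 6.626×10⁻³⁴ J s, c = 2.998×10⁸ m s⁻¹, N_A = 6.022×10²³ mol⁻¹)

Photon energy at 379 nm: hc/λ = (6.626×10⁻³⁴)(2.998×10⁸)/(379×10⁻⁹) = 5.241×10⁻¹⁹ J.
Photons incident: 5.84 / 5.241×10⁻¹⁹ = 1.114×10¹⁹, i.e. 1.114×10¹⁹/6.022×10²³ = 1.850×10⁻⁵ mol.
Fraction absorbed: 1 − 10^(−0.322) = 0.5236.
Photons absorbed: 0.5236 × 1.850×10⁻⁵ = 9.687×10⁻⁶ mol.
Product: Φ × n_abs = 0.155 × 9.687×10⁻⁶ = 1.501×10⁻⁶ mol.

1.5×10⁻⁶ mol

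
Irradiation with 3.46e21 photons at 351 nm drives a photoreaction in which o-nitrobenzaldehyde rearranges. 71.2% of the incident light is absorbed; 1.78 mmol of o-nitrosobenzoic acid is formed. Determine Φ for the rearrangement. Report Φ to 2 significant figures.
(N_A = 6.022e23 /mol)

Φ = 0.44

Product: 1.78 mmol = 0.00178 mol.
Moles of photons: 3.46e21 / 6.022e23 = 0.005746 mol.
Photons absorbed: 0.712 × 0.005746 = 0.004091 mol.
Φ = 0.00178 mol / 0.004091 mol photons = 0.44.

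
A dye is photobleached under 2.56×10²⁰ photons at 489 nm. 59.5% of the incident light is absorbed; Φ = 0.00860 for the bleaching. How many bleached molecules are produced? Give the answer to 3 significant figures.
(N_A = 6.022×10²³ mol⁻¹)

1.31×10¹⁸ bleached molecules

Moles of photons: 2.56×10²⁰ / 6.022×10²³ = 4.251×10⁻⁴ mol.
Photons absorbed: 0.595 × 4.251×10⁻⁴ = 2.529×10⁻⁴ mol.
Product: Φ × n_abs = 0.00860 × 2.529×10⁻⁴ = 2.175×10⁻⁶ mol.
As a count: 2.175×10⁻⁶ × 6.022×10²³ = 1.31×10¹⁸.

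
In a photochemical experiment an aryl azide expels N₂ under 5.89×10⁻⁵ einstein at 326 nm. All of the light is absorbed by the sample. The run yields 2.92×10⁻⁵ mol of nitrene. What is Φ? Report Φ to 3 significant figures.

Φ = 2.92×10⁻⁵ mol / 5.89×10⁻⁵ mol photons = 0.496.

Φ = 0.496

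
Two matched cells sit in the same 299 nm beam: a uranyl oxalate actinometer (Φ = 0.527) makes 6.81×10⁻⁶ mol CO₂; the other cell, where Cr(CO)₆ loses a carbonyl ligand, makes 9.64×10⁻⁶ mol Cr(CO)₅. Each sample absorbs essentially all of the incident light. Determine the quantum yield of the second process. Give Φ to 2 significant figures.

Photons absorbed by the actinometer: 6.81×10⁻⁶ / 0.527 = 1.292×10⁻⁵ mol.
Φ(unknown) = 9.64×10⁻⁶ / 1.292×10⁻⁵ = 0.75.

Φ = 0.75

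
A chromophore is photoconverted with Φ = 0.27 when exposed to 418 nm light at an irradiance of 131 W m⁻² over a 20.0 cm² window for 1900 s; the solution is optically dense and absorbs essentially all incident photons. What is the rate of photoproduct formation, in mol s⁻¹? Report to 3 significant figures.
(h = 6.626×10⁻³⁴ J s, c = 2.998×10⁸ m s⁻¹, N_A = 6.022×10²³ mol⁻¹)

Photon energy at 418 nm: hc/λ = (6.626×10⁻³⁴)(2.998×10⁸)/(418×10⁻⁹) = 4.752×10⁻¹⁹ J.
Energy delivered: (131 W m⁻²)(20.0×10⁻⁴ m²)(1900 s) = 497.8 J.
Photons incident: 497.8 / 4.752×10⁻¹⁹ = 1.048×10²¹, i.e. 1.048×10²¹/6.022×10²³ = 0.001740 mol.
Product formed: 0.27 × 0.001740 = 4.698×10⁻⁴ mol.
Rate: 4.698×10⁻⁴ / 1900 s = 2.47×10⁻⁷ mol s⁻¹.

2.47×10⁻⁷ mol s⁻¹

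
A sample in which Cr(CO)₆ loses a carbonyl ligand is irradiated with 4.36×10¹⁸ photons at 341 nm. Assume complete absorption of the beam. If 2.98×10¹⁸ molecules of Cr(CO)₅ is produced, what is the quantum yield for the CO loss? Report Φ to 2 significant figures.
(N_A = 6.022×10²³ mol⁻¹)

Product: 2.98×10¹⁸ / 6.022×10²³ = 4.949×10⁻⁶ mol.
Moles of photons: 4.36×10¹⁸ / 6.022×10²³ = 7.240×10⁻⁶ mol.
Φ = 4.949×10⁻⁶ mol / 7.240×10⁻⁶ mol photons = 0.68.

Φ = 0.68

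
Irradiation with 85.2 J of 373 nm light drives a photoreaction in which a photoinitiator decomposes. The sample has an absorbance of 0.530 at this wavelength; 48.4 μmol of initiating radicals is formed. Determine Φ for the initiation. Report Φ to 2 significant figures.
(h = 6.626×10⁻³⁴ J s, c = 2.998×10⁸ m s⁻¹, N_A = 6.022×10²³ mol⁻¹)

Φ = 0.26

Product: 48.4 μmol = 4.84×10⁻⁵ mol.
Photon energy at 373 nm: hc/λ = (6.626×10⁻³⁴)(2.998×10⁸)/(373×10⁻⁹) = 5.326×10⁻¹⁹ J.
Photons incident: 85.2 / 5.326×10⁻¹⁹ = 1.600×10²⁰, i.e. 1.600×10²⁰/6.022×10²³ = 2.657×10⁻⁴ mol.
Fraction absorbed: 1 − 10^(−0.530) = 0.7049.
Photons absorbed: 0.7049 × 2.657×10⁻⁴ = 1.873×10⁻⁴ mol.
Φ = 4.84×10⁻⁵ mol / 1.873×10⁻⁴ mol photons = 0.26.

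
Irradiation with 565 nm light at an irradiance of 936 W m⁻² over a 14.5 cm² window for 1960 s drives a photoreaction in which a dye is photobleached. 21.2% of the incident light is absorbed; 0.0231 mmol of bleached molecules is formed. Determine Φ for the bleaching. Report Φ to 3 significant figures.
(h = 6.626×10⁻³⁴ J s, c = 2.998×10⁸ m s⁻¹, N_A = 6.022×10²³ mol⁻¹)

Φ = 0.00867

Product: 0.0231 mmol = 2.31×10⁻⁵ mol.
Photon energy at 565 nm: hc/λ = (6.626×10⁻³⁴)(2.998×10⁸)/(565×10⁻⁹) = 3.516×10⁻¹⁹ J.
Energy delivered: (936 W m⁻²)(14.5×10⁻⁴ m²)(1960 s) = 2660 J.
Photons incident: 2660 / 3.516×10⁻¹⁹ = 7.565×10²¹, i.e. 7.565×10²¹/6.022×10²³ = 0.01256 mol.
Photons absorbed: 0.212 × 0.01256 = 0.002663 mol.
Φ = 2.31×10⁻⁵ mol / 0.002663 mol photons = 0.00867.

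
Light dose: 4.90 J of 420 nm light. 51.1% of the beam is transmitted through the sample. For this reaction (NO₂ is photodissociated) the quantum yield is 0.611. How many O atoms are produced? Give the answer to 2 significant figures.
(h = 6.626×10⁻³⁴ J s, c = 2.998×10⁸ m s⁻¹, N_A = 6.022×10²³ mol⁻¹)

3.1×10¹⁸ atoms

Photon energy at 420 nm: hc/λ = (6.626×10⁻³⁴)(2.998×10⁸)/(420×10⁻⁹) = 4.730×10⁻¹⁹ J.
Photons incident: 4.90 / 4.730×10⁻¹⁹ = 1.036×10¹⁹, i.e. 1.036×10¹⁹/6.022×10²³ = 1.720×10⁻⁵ mol.
Fraction absorbed: 1 − 51.1/100 = 0.4890.
Photons absorbed: 0.4890 × 1.720×10⁻⁵ = 8.411×10⁻⁶ mol.
Product: Φ × n_abs = 0.611 × 8.411×10⁻⁶ = 5.139×10⁻⁶ mol.
As a count: 5.139×10⁻⁶ × 6.022×10²³ = 3.1×10¹⁸.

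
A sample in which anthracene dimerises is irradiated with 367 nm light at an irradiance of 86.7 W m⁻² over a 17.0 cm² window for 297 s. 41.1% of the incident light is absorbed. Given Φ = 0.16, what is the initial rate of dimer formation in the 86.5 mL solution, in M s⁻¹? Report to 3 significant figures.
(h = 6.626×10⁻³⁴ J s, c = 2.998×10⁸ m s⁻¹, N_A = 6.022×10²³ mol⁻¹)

3.44×10⁻⁷ M s⁻¹

Photon energy at 367 nm: hc/λ = (6.626×10⁻³⁴)(2.998×10⁸)/(367×10⁻⁹) = 5.413×10⁻¹⁹ J.
Energy delivered: (86.7 W m⁻²)(17.0×10⁻⁴ m²)(297 s) = 43.77 J.
Photons incident: 43.77 / 5.413×10⁻¹⁹ = 8.086×10¹⁹, i.e. 8.086×10¹⁹/6.022×10²³ = 1.343×10⁻⁴ mol.
Photons absorbed: 0.411 × 1.343×10⁻⁴ = 5.520×10⁻⁵ mol.
Product formed: 0.16 × 5.520×10⁻⁵ = 8.832×10⁻⁶ mol.
Rate: 8.832×10⁻⁶ mol / (297 s × 0.0865 L) = 3.44×10⁻⁷ M s⁻¹.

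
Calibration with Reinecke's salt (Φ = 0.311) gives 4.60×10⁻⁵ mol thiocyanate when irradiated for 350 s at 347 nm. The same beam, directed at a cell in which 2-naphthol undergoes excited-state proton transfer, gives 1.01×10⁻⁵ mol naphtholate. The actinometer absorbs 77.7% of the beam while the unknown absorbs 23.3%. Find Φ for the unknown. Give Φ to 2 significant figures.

Φ = 0.23

Photons absorbed by the actinometer: 4.60×10⁻⁵ / 0.311 = 1.479×10⁻⁴ mol.
Incident flux: 1.479×10⁻⁴ / 0.777 = 1.903×10⁻⁴ einstein.
Absorbed by unknown: 0.233 × 1.903×10⁻⁴ = 4.434×10⁻⁵ mol.
Φ(unknown) = 1.01×10⁻⁵ / 4.434×10⁻⁵ = 0.23.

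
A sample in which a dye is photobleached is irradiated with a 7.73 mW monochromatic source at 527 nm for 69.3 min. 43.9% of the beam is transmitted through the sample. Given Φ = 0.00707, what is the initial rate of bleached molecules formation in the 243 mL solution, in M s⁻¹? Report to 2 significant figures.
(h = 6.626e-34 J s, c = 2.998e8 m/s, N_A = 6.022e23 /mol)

5.6e-10 M s⁻¹

Photon energy at 527 nm: hc/λ = (6.626e-34)(2.998e8)/(527e-9) = 3.769e-19 J.
Energy delivered: (7.73 mW)(4158 s) = 32.14 J.
Photons incident: 32.14 / 3.769e-19 = 8.527e19, i.e. 8.527e19/6.022e23 = 1.416e-4 mol.
Fraction absorbed: 1 − 43.9/100 = 0.5610.
Photons absorbed: 0.5610 × 1.416e-4 = 7.944e-5 mol.
Product formed: 0.00707 × 7.944e-5 = 5.616e-7 mol.
Rate: 5.616e-7 mol / (4158 s × 0.243 L) = 5.6e-10 M s⁻¹.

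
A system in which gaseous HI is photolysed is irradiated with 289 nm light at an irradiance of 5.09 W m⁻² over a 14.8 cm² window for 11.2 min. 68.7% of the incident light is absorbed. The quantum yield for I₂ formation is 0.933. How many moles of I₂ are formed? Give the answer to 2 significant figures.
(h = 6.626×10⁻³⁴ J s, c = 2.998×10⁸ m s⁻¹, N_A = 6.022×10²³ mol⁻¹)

7.8×10⁻⁶ mol

Photon energy at 289 nm: hc/λ = (6.626×10⁻³⁴)(2.998×10⁸)/(289×10⁻⁹) = 6.874×10⁻¹⁹ J.
Energy delivered: (5.09 W m⁻²)(14.8×10⁻⁴ m²)(672 s) = 5.062 J.
Photons incident: 5.062 / 6.874×10⁻¹⁹ = 7.364×10¹⁸, i.e. 7.364×10¹⁸/6.022×10²³ = 1.223×10⁻⁵ mol.
Photons absorbed: 0.687 × 1.223×10⁻⁵ = 8.402×10⁻⁶ mol.
Product: Φ × n_abs = 0.933 × 8.402×10⁻⁶ = 7.839×10⁻⁶ mol.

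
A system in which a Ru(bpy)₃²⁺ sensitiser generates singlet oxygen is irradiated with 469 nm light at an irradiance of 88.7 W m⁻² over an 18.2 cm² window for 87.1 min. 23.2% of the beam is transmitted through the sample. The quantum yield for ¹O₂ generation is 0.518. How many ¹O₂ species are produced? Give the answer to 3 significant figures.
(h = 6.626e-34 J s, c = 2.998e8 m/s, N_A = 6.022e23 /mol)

7.92e20 species

Photon energy at 469 nm: hc/λ = (6.626e-34)(2.998e8)/(469e-9) = 4.236e-19 J.
Energy delivered: (88.7 W m⁻²)(18.2e-4 m²)(5226 s) = 843.7 J.
Photons incident: 843.7 / 4.236e-19 = 1.992e21, i.e. 1.992e21/6.022e23 = 0.003308 mol.
Fraction absorbed: 1 − 23.2/100 = 0.7680.
Photons absorbed: 0.7680 × 0.003308 = 0.002541 mol.
Product: Φ × n_abs = 0.518 × 0.002541 = 0.001316 mol.
As a count: 0.001316 × 6.022e23 = 7.92e20.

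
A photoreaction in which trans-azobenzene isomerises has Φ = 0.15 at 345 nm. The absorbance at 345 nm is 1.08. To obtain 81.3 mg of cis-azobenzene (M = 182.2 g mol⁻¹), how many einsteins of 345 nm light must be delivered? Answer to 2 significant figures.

Product: 81.3 mg / 182.2 g mol⁻¹ = 4.462×10⁻⁴ mol.
Photons that must be absorbed: 4.462×10⁻⁴ / 0.15 = 0.002975 mol.
Fraction absorbed: 1 − 10^(−1.08) = 0.9168.
Incident photons needed: 0.002975 / 0.9168 = 0.003245 mol.

0.0032 einstein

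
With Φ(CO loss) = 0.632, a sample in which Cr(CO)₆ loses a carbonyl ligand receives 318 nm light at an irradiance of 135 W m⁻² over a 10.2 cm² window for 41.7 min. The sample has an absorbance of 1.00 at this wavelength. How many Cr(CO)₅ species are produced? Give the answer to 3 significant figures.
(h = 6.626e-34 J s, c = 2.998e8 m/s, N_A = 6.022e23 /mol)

3.14e20 species

Photon energy at 318 nm: hc/λ = (6.626e-34)(2.998e8)/(318e-9) = 6.247e-19 J.
Energy delivered: (135 W m⁻²)(10.2e-4 m²)(2502 s) = 344.5 J.
Photons incident: 344.5 / 6.247e-19 = 5.515e20, i.e. 5.515e20/6.022e23 = 9.158e-4 mol.
Fraction absorbed: 1 − 10^(−1.00) = 0.9000.
Photons absorbed: 0.9000 × 9.158e-4 = 8.242e-4 mol.
Product: Φ × n_abs = 0.632 × 8.242e-4 = 5.209e-4 mol.
As a count: 5.209e-4 × 6.022e23 = 3.14e20.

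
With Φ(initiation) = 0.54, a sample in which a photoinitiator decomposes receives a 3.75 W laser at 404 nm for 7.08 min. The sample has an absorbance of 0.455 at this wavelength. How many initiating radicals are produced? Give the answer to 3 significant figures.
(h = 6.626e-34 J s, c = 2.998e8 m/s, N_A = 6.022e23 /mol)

1.14e21 initiating radicals

Photon energy at 404 nm: hc/λ = (6.626e-34)(2.998e8)/(404e-9) = 4.917e-19 J.
Energy delivered: (3.75 W)(424.8 s) = 1593 J.
Photons incident: 1593 / 4.917e-19 = 3.240e21, i.e. 3.240e21/6.022e23 = 0.005380 mol.
Fraction absorbed: 1 − 10^(−0.455) = 0.6492.
Photons absorbed: 0.6492 × 0.005380 = 0.003493 mol.
Product: Φ × n_abs = 0.54 × 0.003493 = 0.001886 mol.
As a count: 0.001886 × 6.022e23 = 1.14e21.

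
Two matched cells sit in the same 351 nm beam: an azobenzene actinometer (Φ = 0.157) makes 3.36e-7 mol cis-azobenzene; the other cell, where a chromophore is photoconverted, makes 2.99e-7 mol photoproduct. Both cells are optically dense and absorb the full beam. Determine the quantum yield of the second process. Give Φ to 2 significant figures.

Φ = 0.14

Photons absorbed by the actinometer: 3.36e-7 / 0.157 = 2.140e-6 mol.
Φ(unknown) = 2.99e-7 / 2.140e-6 = 0.14.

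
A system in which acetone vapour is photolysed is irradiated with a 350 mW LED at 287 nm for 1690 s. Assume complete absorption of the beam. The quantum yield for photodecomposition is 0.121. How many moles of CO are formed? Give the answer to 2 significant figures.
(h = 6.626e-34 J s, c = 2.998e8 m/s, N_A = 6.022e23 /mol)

Photon energy at 287 nm: hc/λ = (6.626e-34)(2.998e8)/(287e-9) = 6.922e-19 J.
Energy delivered: (350 mW)(1690 s) = 591.5 J.
Photons incident: 591.5 / 6.922e-19 = 8.545e20, i.e. 8.545e20/6.022e23 = 0.001419 mol.
Product: Φ × n_abs = 0.121 × 0.001419 = 1.717e-4 mol.

1.7e-4 mol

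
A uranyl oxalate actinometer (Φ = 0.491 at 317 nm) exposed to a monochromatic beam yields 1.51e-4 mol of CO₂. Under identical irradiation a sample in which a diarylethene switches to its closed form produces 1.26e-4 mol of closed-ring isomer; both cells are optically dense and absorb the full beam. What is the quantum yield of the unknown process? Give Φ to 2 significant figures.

Φ = 0.41

Photons absorbed by the actinometer: 1.51e-4 / 0.491 = 3.075e-4 mol.
Φ(unknown) = 1.26e-4 / 3.075e-4 = 0.41.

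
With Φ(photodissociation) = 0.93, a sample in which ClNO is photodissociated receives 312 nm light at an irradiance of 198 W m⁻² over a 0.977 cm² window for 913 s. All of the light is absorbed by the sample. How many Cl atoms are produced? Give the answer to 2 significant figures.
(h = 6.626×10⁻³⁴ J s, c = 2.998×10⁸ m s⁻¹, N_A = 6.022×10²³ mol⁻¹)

2.6×10¹⁹ atoms

Photon energy at 312 nm: hc/λ = (6.626×10⁻³⁴)(2.998×10⁸)/(312×10⁻⁹) = 6.367×10⁻¹⁹ J.
Energy delivered: (198 W m⁻²)(0.977×10⁻⁴ m²)(913 s) = 17.66 J.
Photons incident: 17.66 / 6.367×10⁻¹⁹ = 2.774×10¹⁹, i.e. 2.774×10¹⁹/6.022×10²³ = 4.606×10⁻⁵ mol.
Product: Φ × n_abs = 0.93 × 4.606×10⁻⁵ = 4.284×10⁻⁵ mol.
As a count: 4.284×10⁻⁵ × 6.022×10²³ = 2.6×10¹⁹.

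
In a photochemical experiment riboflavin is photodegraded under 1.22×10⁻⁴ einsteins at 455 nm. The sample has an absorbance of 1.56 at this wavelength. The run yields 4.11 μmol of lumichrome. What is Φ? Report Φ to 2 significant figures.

Product: 4.11 μmol = 4.11×10⁻⁶ mol.
Fraction absorbed: 1 − 10^(−1.56) = 0.9725.
Photons absorbed: 0.9725 × 1.22×10⁻⁴ = 1.186×10⁻⁴ mol.
Φ = 4.11×10⁻⁶ mol / 1.186×10⁻⁴ mol photons = 0.035.

Φ = 0.035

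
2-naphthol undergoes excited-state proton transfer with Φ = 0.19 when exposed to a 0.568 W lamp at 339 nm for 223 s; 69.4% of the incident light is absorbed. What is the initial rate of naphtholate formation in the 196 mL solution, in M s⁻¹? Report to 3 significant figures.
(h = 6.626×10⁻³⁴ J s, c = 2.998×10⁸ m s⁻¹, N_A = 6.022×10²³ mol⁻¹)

1.08×10⁻⁶ M s⁻¹

Photon energy at 339 nm: hc/λ = (6.626×10⁻³⁴)(2.998×10⁸)/(339×10⁻⁹) = 5.860×10⁻¹⁹ J.
Energy delivered: (0.568 W)(223 s) = 126.7 J.
Photons incident: 126.7 / 5.860×10⁻¹⁹ = 2.162×10²⁰, i.e. 2.162×10²⁰/6.022×10²³ = 3.590×10⁻⁴ mol.
Photons absorbed: 0.694 × 3.590×10⁻⁴ = 2.491×10⁻⁴ mol.
Product formed: 0.19 × 2.491×10⁻⁴ = 4.733×10⁻⁵ mol.
Rate: 4.733×10⁻⁵ mol / (223 s × 0.196 L) = 1.08×10⁻⁶ M s⁻¹.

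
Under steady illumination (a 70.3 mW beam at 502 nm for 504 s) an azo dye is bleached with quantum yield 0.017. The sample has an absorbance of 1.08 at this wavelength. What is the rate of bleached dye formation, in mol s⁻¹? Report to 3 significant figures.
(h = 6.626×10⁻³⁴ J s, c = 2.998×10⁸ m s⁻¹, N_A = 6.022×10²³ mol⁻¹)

Photon energy at 502 nm: hc/λ = (6.626×10⁻³⁴)(2.998×10⁸)/(502×10⁻⁹) = 3.957×10⁻¹⁹ J.
Energy delivered: (70.3 mW)(504 s) = 35.43 J.
Photons incident: 35.43 / 3.957×10⁻¹⁹ = 8.954×10¹⁹, i.e. 8.954×10¹⁹/6.022×10²³ = 1.487×10⁻⁴ mol.
Fraction absorbed: 1 − 10^(−1.08) = 0.9168.
Photons absorbed: 0.9168 × 1.487×10⁻⁴ = 1.363×10⁻⁴ mol.
Product formed: 0.017 × 1.363×10⁻⁴ = 2.317×10⁻⁶ mol.
Rate: 2.317×10⁻⁶ / 504 s = 4.60×10⁻⁹ mol s⁻¹.

4.60×10⁻⁹ mol s⁻¹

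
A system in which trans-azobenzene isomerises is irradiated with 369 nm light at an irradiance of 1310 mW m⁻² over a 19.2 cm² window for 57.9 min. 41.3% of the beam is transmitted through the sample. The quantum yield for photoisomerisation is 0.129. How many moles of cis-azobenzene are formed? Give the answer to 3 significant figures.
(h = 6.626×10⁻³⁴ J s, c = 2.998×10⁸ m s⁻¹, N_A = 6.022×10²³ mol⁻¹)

Photon energy at 369 nm: hc/λ = (6.626×10⁻³⁴)(2.998×10⁸)/(369×10⁻⁹) = 5.383×10⁻¹⁹ J.
Energy delivered: (1310 mW m⁻²)(19.2×10⁻⁴ m²)(3474 s) = 8.738 J.
Photons incident: 8.738 / 5.383×10⁻¹⁹ = 1.623×10¹⁹, i.e. 1.623×10¹⁹/6.022×10²³ = 2.695×10⁻⁵ mol.
Fraction absorbed: 1 − 41.3/100 = 0.5870.
Photons absorbed: 0.5870 × 2.695×10⁻⁵ = 1.582×10⁻⁵ mol.
Product: Φ × n_abs = 0.129 × 1.582×10⁻⁵ = 2.041×10⁻⁶ mol.

2.04×10⁻⁶ mol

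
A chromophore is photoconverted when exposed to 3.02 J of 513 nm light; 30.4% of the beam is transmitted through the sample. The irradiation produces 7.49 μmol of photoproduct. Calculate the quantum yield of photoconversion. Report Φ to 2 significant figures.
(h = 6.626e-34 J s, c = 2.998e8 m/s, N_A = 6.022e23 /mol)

Φ = 0.83

Product: 7.49 μmol = 7.49e-6 mol.
Photon energy at 513 nm: hc/λ = (6.626e-34)(2.998e8)/(513e-9) = 3.872e-19 J.
Photons incident: 3.02 / 3.872e-19 = 7.800e18, i.e. 7.800e18/6.022e23 = 1.295e-5 mol.
Fraction absorbed: 1 − 30.4/100 = 0.6960.
Photons absorbed: 0.6960 × 1.295e-5 = 9.013e-6 mol.
Φ = 7.49e-6 mol / 9.013e-6 mol photons = 0.83.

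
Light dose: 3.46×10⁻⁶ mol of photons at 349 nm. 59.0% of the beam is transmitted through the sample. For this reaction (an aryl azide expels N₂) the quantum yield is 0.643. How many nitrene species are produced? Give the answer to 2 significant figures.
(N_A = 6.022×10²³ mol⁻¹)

5.5×10¹⁷ species

Fraction absorbed: 1 − 59.0/100 = 0.4100.
Photons absorbed: 0.4100 × 3.46×10⁻⁶ = 1.419×10⁻⁶ mol.
Product: Φ × n_abs = 0.643 × 1.419×10⁻⁶ = 9.124×10⁻⁷ mol.
As a count: 9.124×10⁻⁷ × 6.022×10²³ = 5.5×10¹⁷.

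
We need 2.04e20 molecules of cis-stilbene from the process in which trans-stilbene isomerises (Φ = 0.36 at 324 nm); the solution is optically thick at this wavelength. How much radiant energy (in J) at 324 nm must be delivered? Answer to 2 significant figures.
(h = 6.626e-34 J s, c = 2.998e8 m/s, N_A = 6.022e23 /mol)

Product: 2.04e20 / 6.022e23 = 3.388e-4 mol.
Photons that must be absorbed: 3.388e-4 / 0.36 = 9.411e-4 mol.
Photon energy: hc/λ = 6.131e-19 J; per mole, 3.692e5 J mol⁻¹.
Energy required: 9.411e-4 × 3.692e5 = 350 J.

350 J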